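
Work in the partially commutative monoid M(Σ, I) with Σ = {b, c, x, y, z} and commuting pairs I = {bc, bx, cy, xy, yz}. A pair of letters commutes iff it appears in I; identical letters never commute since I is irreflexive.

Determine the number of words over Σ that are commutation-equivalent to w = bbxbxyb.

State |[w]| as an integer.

drop 0:b onto floor
drop 1:b onto {0:b}
drop 2:x onto floor
drop 3:b onto {1:b}
drop 4:x onto {2:x}
drop 5:y onto {3:b}
drop 6:b onto {5:y}
ground layer = {0:b, 2:x}
drop-orders for the pieces not yet dropped (sum over which currently-grounded one goes next):
  1 to go: {4} 1  {6} 1
  2 to go: {2,4} 1  {4,6} 2  {5,6} 1
  3 to go: {2,4,6} 3  {3,5,6} 1  {4,5,6} 3
  4 to go: {1,3,5,6} 1  {2,4,5,6} 6  {3,4,5,6} 4
  5 to go: {0,1,3,5,6} 1  {1,3,4,5,6} 5  {2,3,4,5,6} 10
  if 0:b drops first: 15 orders
  if 2:x drops first: 6 orders
heap linearizations: 21

21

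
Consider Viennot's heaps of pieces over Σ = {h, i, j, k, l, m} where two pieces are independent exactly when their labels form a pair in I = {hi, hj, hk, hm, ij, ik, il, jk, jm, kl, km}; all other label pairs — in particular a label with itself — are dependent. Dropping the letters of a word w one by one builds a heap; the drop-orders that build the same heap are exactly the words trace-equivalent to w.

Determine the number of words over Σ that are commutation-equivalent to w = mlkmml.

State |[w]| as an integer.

drop 0:m onto floor
drop 1:l onto {0:m}
drop 2:k onto floor
drop 3:m onto {1:l}
drop 4:m onto {3:m}
drop 5:l onto {4:m}
ground layer = {0:m, 2:k}
drop-orders for the pieces not yet dropped (sum over which currently-grounded one goes next):
  1 to go: {2} 1  {5} 1
  2 to go: {2,5} 2  {4,5} 1
  3 to go: {2,4,5} 3  {3,4,5} 1
  4 to go: {1,3,4,5} 1  {2,3,4,5} 4
  if 0:m drops first: 5 orders
  if 2:k drops first: 1 orders
heap linearizations: 6

6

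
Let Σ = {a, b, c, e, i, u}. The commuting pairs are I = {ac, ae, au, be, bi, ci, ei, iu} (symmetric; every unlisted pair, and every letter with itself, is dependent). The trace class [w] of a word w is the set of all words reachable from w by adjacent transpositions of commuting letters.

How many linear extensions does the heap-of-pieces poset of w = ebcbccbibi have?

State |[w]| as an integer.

90

drop 0:e onto floor
drop 1:b onto floor
drop 2:c onto {0:e, 1:b}
drop 3:b onto {2:c}
drop 4:c onto {3:b}
drop 5:c onto {4:c}
drop 6:b onto {5:c}
drop 7:i onto floor
drop 8:b onto {6:b}
drop 9:i onto {7:i}
ground layer = {0:e, 1:b, 7:i}
drop-orders for the pieces not yet dropped (sum over which currently-grounded one goes next):
  1 to go: {8} 1  {9} 1
  2 to go: {6,8} 1  {7,9} 1  {8,9} 2
  3 to go: {5,6,8} 1  {6,8,9} 3  {7,8,9} 3
  4 to go: {4,5,6,8} 1  {5,6,8,9} 4  {6,7,8,9} 6
  5 to go: {3,4,5,6,8} 1  {4,5,6,8,9} 5  {5,6,7,8,9} 10
  6 to go: {2,3,4,5,6,8} 1  {3,4,5,6,8,9} 6  {4,5,6,7,8,9} 15
  7 to go: {0,2,3,4,5,6,8} 1  {1,2,3,4,5,6,8} 1  {2,3,4,5,6,8,9} 7  {3,4,5,6,7,8,9} 21
  8 to go: {0,1,2,3,4,5,6,8} 2  {0,2,3,4,5,6,8,9} 8  {1,2,3,4,5,6,8,9} 8  {2,3,4,5,6,7,8,9} 28
  if 0:e drops first: 36 orders
  if 1:b drops first: 36 orders
  if 7:i drops first: 18 orders
heap linearizations: 90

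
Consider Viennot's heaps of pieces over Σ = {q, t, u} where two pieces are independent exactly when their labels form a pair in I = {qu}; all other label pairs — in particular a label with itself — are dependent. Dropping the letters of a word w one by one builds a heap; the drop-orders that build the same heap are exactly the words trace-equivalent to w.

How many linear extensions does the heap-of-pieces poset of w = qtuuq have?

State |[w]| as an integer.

0(q) covers ∅
1(t) covers 0:q
2(u) covers 1:t
3(u) covers 2:u
4(q) covers 1:t
floor of heap: 0:q
completions by unplaced set U, small U first (add the entries for U minus each lowest piece of U):
  |U|=1: {3}:1  {4}:1
  |U|=2: {2,3}:1  {3,4}:2
  |U|=3: {2,3,4}:3
  start at 0(q): 3

3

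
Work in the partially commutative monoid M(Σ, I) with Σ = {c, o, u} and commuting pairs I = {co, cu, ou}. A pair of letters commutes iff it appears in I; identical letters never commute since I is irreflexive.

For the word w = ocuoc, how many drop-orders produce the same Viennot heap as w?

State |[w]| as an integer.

30

#0=o has no predecessor
#1=c has no predecessor
#2=u has no predecessor
#3=o depends on [0:o]
#4=c depends on [1:c]
sources: [0:o, 1:c, 2:u]
N(rest) = Σ N(rest − s) over sources s of rest; N(one piece) = 1:
  size 1 → [2]=1  [3]=1  [4]=1
  size 2 → [0,3]=1  [1,4]=1  [2,3]=2  [2,4]=2  [3,4]=2
  size 3 → [0,2,3]=3  [0,3,4]=3  [1,2,4]=3  [1,3,4]=3  [2,3,4]=6
  first=0(o) contributes 12
  first=1(c) contributes 12
  first=2(u) contributes 6
|[w]| = 30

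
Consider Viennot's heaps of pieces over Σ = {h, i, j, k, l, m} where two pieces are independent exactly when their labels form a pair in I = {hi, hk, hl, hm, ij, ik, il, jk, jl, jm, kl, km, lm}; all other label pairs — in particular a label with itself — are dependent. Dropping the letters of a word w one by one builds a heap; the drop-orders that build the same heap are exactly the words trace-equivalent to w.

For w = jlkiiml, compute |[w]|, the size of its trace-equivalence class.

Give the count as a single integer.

420

#0=j has no predecessor
#1=l has no predecessor
#2=k has no predecessor
#3=i has no predecessor
#4=i depends on [3:i]
#5=m depends on [4:i]
#6=l depends on [1:l]
sources: [0:j, 1:l, 2:k, 3:i]
N(rest) = Σ N(rest − s) over sources s of rest; N(one piece) = 1:
  size 1 → [0]=1  [2]=1  [5]=1  [6]=1
  size 2 → [0,2]=2  [0,5]=2  [0,6]=2  [1,6]=1  [2,5]=2  [2,6]=2  [4,5]=1  [5,6]=2
  size 3 → [0,1,6]=3  [0,2,5]=6  [0,2,6]=6  [0,4,5]=3  [0,5,6]=6  [1,2,6]=3  [1,5,6]=3  [2,4,5]=3  [2,5,6]=6  [3,4,5]=1  [4,5,6]=3
  size 4 → [0,1,2,6]=12  [0,1,5,6]=12  [0,2,4,5]=12  [0,2,5,6]=24  [0,3,4,5]=4  [0,4,5,6]=12  [1,2,5,6]=12  [1,4,5,6]=6  [2,3,4,5]=4  [2,4,5,6]=12  [3,4,5,6]=4
  size 5 → [0,1,2,5,6]=60  [0,1,4,5,6]=30  [0,2,3,4,5]=20  [0,2,4,5,6]=60  [0,3,4,5,6]=20  [1,2,4,5,6]=30  [1,3,4,5,6]=10  [2,3,4,5,6]=20
  first=0(j) contributes 60
  first=1(l) contributes 120
  first=2(k) contributes 60
  first=3(i) contributes 180
|[w]| = 420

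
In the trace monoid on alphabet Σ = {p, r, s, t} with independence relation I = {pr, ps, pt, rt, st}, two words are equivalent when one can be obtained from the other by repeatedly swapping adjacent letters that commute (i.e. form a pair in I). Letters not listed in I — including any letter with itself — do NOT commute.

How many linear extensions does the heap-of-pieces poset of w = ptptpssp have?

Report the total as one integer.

420

0(p) covers ∅
1(t) covers ∅
2(p) covers 0:p
3(t) covers 1:t
4(p) covers 2:p
5(s) covers ∅
6(s) covers 5:s
7(p) covers 4:p
floor of heap: 0:p, 1:t, 5:s
completions by unplaced set U, small U first (add the entries for U minus each lowest piece of U):
  |U|=1: {3}:1  {6}:1  {7}:1
  |U|=2: {1,3}:1  {3,6}:2  {3,7}:2  {4,7}:1  {5,6}:1  {6,7}:2
  |U|=3: {1,3,6}:3  {1,3,7}:3  {2,4,7}:1  {3,4,7}:3  {3,5,6}:3  {3,6,7}:6  {4,6,7}:3  {5,6,7}:3
  |U|=4: {0,2,4,7}:1  {1,3,4,7}:6  {1,3,5,6}:6  {1,3,6,7}:12  {2,3,4,7}:4  {2,4,6,7}:4  {3,4,6,7}:12  {3,5,6,7}:12  {4,5,6,7}:6
  |U|=5: {0,2,3,4,7}:5  {0,2,4,6,7}:5  {1,2,3,4,7}:10  {1,3,4,6,7}:30  {1,3,5,6,7}:30  {2,3,4,6,7}:20  {2,4,5,6,7}:10  {3,4,5,6,7}:30
  |U|=6: {0,1,2,3,4,7}:15  {0,2,3,4,6,7}:30  {0,2,4,5,6,7}:15  {1,2,3,4,6,7}:60  {1,3,4,5,6,7}:90  {2,3,4,5,6,7}:60
  start at 0(p): 210
  start at 1(t): 105
  start at 5(s): 105
sum over floor = 420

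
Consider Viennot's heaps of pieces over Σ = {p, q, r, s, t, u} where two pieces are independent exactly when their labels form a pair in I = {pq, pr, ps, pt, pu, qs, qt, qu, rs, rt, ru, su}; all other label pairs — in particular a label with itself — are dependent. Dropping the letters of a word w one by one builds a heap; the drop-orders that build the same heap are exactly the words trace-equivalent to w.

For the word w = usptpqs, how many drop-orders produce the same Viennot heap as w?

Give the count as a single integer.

drop 0:u onto floor
drop 1:s onto floor
drop 2:p onto floor
drop 3:t onto {0:u, 1:s}
drop 4:p onto {2:p}
drop 5:q onto floor
drop 6:s onto {3:t}
ground layer = {0:u, 1:s, 2:p, 5:q}
drop-orders for the pieces not yet dropped (sum over which currently-grounded one goes next):
  1 to go: {4} 1  {5} 1  {6} 1
  2 to go: {2,4} 1  {3,6} 1  {4,5} 2  {4,6} 2  {5,6} 2
  3 to go: {0,3,6} 1  {1,3,6} 1  {2,4,5} 3  {2,4,6} 3  {3,4,6} 3  {3,5,6} 3  {4,5,6} 6
  4 to go: {0,1,3,6} 2  {0,3,4,6} 4  {0,3,5,6} 4  {1,3,4,6} 4  {1,3,5,6} 4  {2,3,4,6} 6  {2,4,5,6} 12  {3,4,5,6} 12
  5 to go: {0,1,3,4,6} 10  {0,1,3,5,6} 10  {0,2,3,4,6} 10  {0,3,4,5,6} 20  {1,2,3,4,6} 10  {1,3,4,5,6} 20  {2,3,4,5,6} 30
  if 0:u drops first: 60 orders
  if 1:s drops first: 60 orders
  if 2:p drops first: 60 orders
  if 5:q drops first: 30 orders
heap linearizations: 210

210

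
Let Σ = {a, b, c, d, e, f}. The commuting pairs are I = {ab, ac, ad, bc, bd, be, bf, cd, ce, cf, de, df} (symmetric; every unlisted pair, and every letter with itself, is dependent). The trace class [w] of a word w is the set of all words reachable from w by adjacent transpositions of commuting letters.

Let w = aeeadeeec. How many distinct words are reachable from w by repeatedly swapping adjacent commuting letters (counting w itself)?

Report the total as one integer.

#0=a has no predecessor
#1=e depends on [0:a]
#2=e depends on [1:e]
#3=a depends on [2:e]
#4=d has no predecessor
#5=e depends on [3:a]
#6=e depends on [5:e]
#7=e depends on [6:e]
#8=c has no predecessor
sources: [0:a, 4:d, 8:c]
N(rest) = Σ N(rest − s) over sources s of rest; N(one piece) = 1:
  size 1 → [4]=1  [7]=1  [8]=1
  size 2 → [4,7]=2  [4,8]=2  [6,7]=1  [7,8]=2
  size 3 → [4,6,7]=3  [4,7,8]=6  [5,6,7]=1  [6,7,8]=3
  size 4 → [3,5,6,7]=1  [4,5,6,7]=4  [4,6,7,8]=12  [5,6,7,8]=4
  size 5 → [2,3,5,6,7]=1  [3,4,5,6,7]=5  [3,5,6,7,8]=5  [4,5,6,7,8]=20
  size 6 → [1,2,3,5,6,7]=1  [2,3,4,5,6,7]=6  [2,3,5,6,7,8]=6  [3,4,5,6,7,8]=30
  size 7 → [0,1,2,3,5,6,7]=1  [1,2,3,4,5,6,7]=7  [1,2,3,5,6,7,8]=7  [2,3,4,5,6,7,8]=42
  first=0(a) contributes 56
  first=4(d) contributes 8
  first=8(c) contributes 8
|[w]| = 72

72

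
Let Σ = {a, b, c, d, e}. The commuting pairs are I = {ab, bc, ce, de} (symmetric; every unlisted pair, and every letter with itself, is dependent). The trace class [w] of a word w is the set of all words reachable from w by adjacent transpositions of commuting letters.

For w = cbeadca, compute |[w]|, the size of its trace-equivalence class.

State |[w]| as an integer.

3

0(c) covers ∅
1(b) covers ∅
2(e) covers 1:b
3(a) covers 0:c, 2:e
4(d) covers 3:a
5(c) covers 4:d
6(a) covers 5:c
floor of heap: 0:c, 1:b
completions by unplaced set U, small U first (add the entries for U minus each lowest piece of U):
  |U|=1: {6}:1
  |U|=2: {5,6}:1
  |U|=3: {4,5,6}:1
  |U|=4: {3,4,5,6}:1
  |U|=5: {0,3,4,5,6}:1  {2,3,4,5,6}:1
  start at 0(c): 1
  start at 1(b): 2
sum over floor = 3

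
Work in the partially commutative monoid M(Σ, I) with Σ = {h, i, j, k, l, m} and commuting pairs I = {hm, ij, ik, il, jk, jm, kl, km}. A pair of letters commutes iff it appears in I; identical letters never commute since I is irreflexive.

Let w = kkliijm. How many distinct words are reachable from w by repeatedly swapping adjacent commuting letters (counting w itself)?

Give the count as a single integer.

piece 0:k — minimal
piece 1:k rests on {0:k}
piece 2:l — minimal
piece 3:i — minimal
piece 4:i rests on {3:i}
piece 5:j rests on {2:l}
piece 6:m rests on {2:l, 4:i}
minimal pieces: {0:k, 2:l, 3:i}
ways to finish when only these pieces remain (= sum over removing one remaining piece with nothing left below it):
  1 left: {1}→1  {5}→1  {6}→1
  2 left: {0,1}→1  {1,5}→2  {1,6}→2  {4,6}→1  {5,6}→2
  3 left: {0,1,5}→3  {0,1,6}→3  {1,4,6}→3  {1,5,6}→6  {2,5,6}→2  {3,4,6}→1  {4,5,6}→3
  4 left: {0,1,4,6}→6  {0,1,5,6}→12  {1,2,5,6}→8  {1,3,4,6}→4  {1,4,5,6}→12  {2,4,5,6}→5  {3,4,5,6}→4
  5 left: {0,1,2,5,6}→20  {0,1,3,4,6}→10  {0,1,4,5,6}→30  {1,2,4,5,6}→25  {1,3,4,5,6}→20  {2,3,4,5,6}→9
  placing 0:k first → 54 extensions
  placing 2:l first → 60 extensions
  placing 3:i first → 75 extensions
total linear extensions = 189

189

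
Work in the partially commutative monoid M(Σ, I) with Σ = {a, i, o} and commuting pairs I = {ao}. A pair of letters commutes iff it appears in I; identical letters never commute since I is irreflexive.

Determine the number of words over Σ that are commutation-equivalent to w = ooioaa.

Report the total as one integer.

3

drop 0:o onto floor
drop 1:o onto {0:o}
drop 2:i onto {1:o}
drop 3:o onto {2:i}
drop 4:a onto {2:i}
drop 5:a onto {4:a}
ground layer = {0:o}
drop-orders for the pieces not yet dropped (sum over which currently-grounded one goes next):
  1 to go: {3} 1  {5} 1
  2 to go: {3,5} 2  {4,5} 1
  3 to go: {3,4,5} 3
  4 to go: {2,3,4,5} 3
  if 0:o drops first: 3 orders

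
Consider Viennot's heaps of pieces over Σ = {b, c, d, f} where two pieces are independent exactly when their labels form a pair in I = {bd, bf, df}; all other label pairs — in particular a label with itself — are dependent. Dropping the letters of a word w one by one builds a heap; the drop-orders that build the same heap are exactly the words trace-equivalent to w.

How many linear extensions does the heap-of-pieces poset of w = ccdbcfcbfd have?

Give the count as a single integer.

12

0(c) covers ∅
1(c) covers 0:c
2(d) covers 1:c
3(b) covers 1:c
4(c) covers 2:d, 3:b
5(f) covers 4:c
6(c) covers 5:f
7(b) covers 6:c
8(f) covers 6:c
9(d) covers 6:c
floor of heap: 0:c
completions by unplaced set U, small U first (add the entries for U minus each lowest piece of U):
  |U|=1: {7}:1  {8}:1  {9}:1
  |U|=2: {7,8}:2  {7,9}:2  {8,9}:2
  |U|=3: {7,8,9}:6
  |U|=4: {6,7,8,9}:6
  |U|=5: {5,6,7,8,9}:6
  |U|=6: {4,5,6,7,8,9}:6
  |U|=7: {2,4,5,6,7,8,9}:6  {3,4,5,6,7,8,9}:6
  |U|=8: {2,3,4,5,6,7,8,9}:12
  start at 0(c): 12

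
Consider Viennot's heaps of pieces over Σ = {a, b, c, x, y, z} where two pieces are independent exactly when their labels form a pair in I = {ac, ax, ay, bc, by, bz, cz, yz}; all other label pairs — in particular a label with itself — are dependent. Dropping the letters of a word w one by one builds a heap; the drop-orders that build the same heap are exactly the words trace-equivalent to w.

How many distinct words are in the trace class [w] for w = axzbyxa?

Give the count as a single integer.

32

drop 0:a onto floor
drop 1:x onto floor
drop 2:z onto {0:a, 1:x}
drop 3:b onto {0:a, 1:x}
drop 4:y onto {1:x}
drop 5:x onto {2:z, 3:b, 4:y}
drop 6:a onto {2:z, 3:b}
ground layer = {0:a, 1:x}
drop-orders for the pieces not yet dropped (sum over which currently-grounded one goes next):
  1 to go: {5} 1  {6} 1
  2 to go: {4,5} 1  {5,6} 2
  3 to go: {2,5,6} 2  {3,5,6} 2  {4,5,6} 3
  4 to go: {2,3,5,6} 4  {2,4,5,6} 5  {3,4,5,6} 5
  5 to go: {0,2,3,5,6} 4  {2,3,4,5,6} 14
  if 0:a drops first: 14 orders
  if 1:x drops first: 18 orders
heap linearizations: 32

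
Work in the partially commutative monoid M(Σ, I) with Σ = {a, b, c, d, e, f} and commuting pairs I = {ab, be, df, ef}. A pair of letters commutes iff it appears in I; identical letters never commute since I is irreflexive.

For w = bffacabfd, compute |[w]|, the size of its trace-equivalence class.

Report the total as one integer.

piece 0:b — minimal
piece 1:f rests on {0:b}
piece 2:f rests on {1:f}
piece 3:a rests on {2:f}
piece 4:c rests on {3:a}
piece 5:a rests on {4:c}
piece 6:b rests on {4:c}
piece 7:f rests on {5:a, 6:b}
piece 8:d rests on {5:a, 6:b}
minimal pieces: {0:b}
ways to finish when only these pieces remain (= sum over removing one remaining piece with nothing left below it):
  1 left: {7}→1  {8}→1
  2 left: {7,8}→2
  3 left: {5,7,8}→2  {6,7,8}→2
  4 left: {5,6,7,8}→4
  5 left: {4,5,6,7,8}→4
  6 left: {3,4,5,6,7,8}→4
  7 left: {2,3,4,5,6,7,8}→4
  placing 0:b first → 4 extensions

4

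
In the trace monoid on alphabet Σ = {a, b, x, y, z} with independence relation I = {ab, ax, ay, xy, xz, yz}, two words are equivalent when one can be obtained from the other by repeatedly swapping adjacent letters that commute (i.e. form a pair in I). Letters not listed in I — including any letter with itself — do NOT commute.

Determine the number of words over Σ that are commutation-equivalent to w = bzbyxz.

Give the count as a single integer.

#0=b has no predecessor
#1=z depends on [0:b]
#2=b depends on [1:z]
#3=y depends on [2:b]
#4=x depends on [2:b]
#5=z depends on [2:b]
sources: [0:b]
N(rest) = Σ N(rest − s) over sources s of rest; N(one piece) = 1:
  size 1 → [3]=1  [4]=1  [5]=1
  size 2 → [3,4]=2  [3,5]=2  [4,5]=2
  size 3 → [3,4,5]=6
  size 4 → [2,3,4,5]=6
  first=0(b) contributes 6

6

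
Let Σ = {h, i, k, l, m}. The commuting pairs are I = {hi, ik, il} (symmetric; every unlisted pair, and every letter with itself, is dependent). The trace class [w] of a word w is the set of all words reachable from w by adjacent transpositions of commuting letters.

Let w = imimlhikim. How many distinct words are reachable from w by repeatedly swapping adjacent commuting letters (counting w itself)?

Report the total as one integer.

piece 0:i — minimal
piece 1:m rests on {0:i}
piece 2:i rests on {1:m}
piece 3:m rests on {2:i}
piece 4:l rests on {3:m}
piece 5:h rests on {4:l}
piece 6:i rests on {3:m}
piece 7:k rests on {5:h}
piece 8:i rests on {6:i}
piece 9:m rests on {7:k, 8:i}
minimal pieces: {0:i}
ways to finish when only these pieces remain (= sum over removing one remaining piece with nothing left below it):
  1 left: {9}→1
  2 left: {7,9}→1  {8,9}→1
  3 left: {5,7,9}→1  {6,8,9}→1  {7,8,9}→2
  4 left: {4,5,7,9}→1  {5,7,8,9}→3  {6,7,8,9}→3
  5 left: {4,5,7,8,9}→4  {5,6,7,8,9}→6
  6 left: {4,5,6,7,8,9}→10
  7 left: {3,4,5,6,7,8,9}→10
  8 left: {2,3,4,5,6,7,8,9}→10
  placing 0:i first → 10 extensions

10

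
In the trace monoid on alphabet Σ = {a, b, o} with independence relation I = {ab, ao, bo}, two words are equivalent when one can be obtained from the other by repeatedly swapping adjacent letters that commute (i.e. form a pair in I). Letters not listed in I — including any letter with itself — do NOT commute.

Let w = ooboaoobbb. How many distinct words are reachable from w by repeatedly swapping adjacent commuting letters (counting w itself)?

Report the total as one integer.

1260

drop 0:o onto floor
drop 1:o onto {0:o}
drop 2:b onto floor
drop 3:o onto {1:o}
drop 4:a onto floor
drop 5:o onto {3:o}
drop 6:o onto {5:o}
drop 7:b onto {2:b}
drop 8:b onto {7:b}
drop 9:b onto {8:b}
ground layer = {0:o, 2:b, 4:a}
drop-orders for the pieces not yet dropped (sum over which currently-grounded one goes next):
  1 to go: {4} 1  {6} 1  {9} 1
  2 to go: {4,6} 2  {4,9} 2  {5,6} 1  {6,9} 2  {8,9} 1
  3 to go: {3,5,6} 1  {4,5,6} 3  {4,6,9} 6  {4,8,9} 3  {5,6,9} 3  {6,8,9} 3  {7,8,9} 1
  4 to go: {1,3,5,6} 1  {2,7,8,9} 1  {3,4,5,6} 4  {3,5,6,9} 4  {4,5,6,9} 12  {4,6,8,9} 12  {4,7,8,9} 4  {5,6,8,9} 6  {6,7,8,9} 4
  5 to go: {0,1,3,5,6} 1  {1,3,4,5,6} 5  {1,3,5,6,9} 5  {2,4,7,8,9} 5  {2,6,7,8,9} 5  {3,4,5,6,9} 20  {3,5,6,8,9} 10  {4,5,6,8,9} 30  {4,6,7,8,9} 20  {5,6,7,8,9} 10
  6 to go: {0,1,3,4,5,6} 6  {0,1,3,5,6,9} 6  {1,3,4,5,6,9} 30  {1,3,5,6,8,9} 15  {2,4,6,7,8,9} 30  {2,5,6,7,8,9} 15  {3,4,5,6,8,9} 60  {3,5,6,7,8,9} 20  {4,5,6,7,8,9} 60
  7 to go: {0,1,3,4,5,6,9} 42  {0,1,3,5,6,8,9} 21  {1,3,4,5,6,8,9} 105  {1,3,5,6,7,8,9} 35  {2,3,5,6,7,8,9} 35  {2,4,5,6,7,8,9} 105  {3,4,5,6,7,8,9} 140
  8 to go: {0,1,3,4,5,6,8,9} 168  {0,1,3,5,6,7,8,9} 56  {1,2,3,5,6,7,8,9} 70  {1,3,4,5,6,7,8,9} 280  {2,3,4,5,6,7,8,9} 280
  if 0:o drops first: 630 orders
  if 2:b drops first: 504 orders
  if 4:a drops first: 126 orders
heap linearizations: 1260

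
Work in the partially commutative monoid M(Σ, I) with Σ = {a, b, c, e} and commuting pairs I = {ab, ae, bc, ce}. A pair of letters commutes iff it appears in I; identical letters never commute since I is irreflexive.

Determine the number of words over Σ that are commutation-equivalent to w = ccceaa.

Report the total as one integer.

6

piece 0:c — minimal
piece 1:c rests on {0:c}
piece 2:c rests on {1:c}
piece 3:e — minimal
piece 4:a rests on {2:c}
piece 5:a rests on {4:a}
minimal pieces: {0:c, 3:e}
ways to finish when only these pieces remain (= sum over removing one remaining piece with nothing left below it):
  1 left: {3}→1  {5}→1
  2 left: {3,5}→2  {4,5}→1
  3 left: {2,4,5}→1  {3,4,5}→3
  4 left: {1,2,4,5}→1  {2,3,4,5}→4
  placing 0:c first → 5 extensions
  placing 3:e first → 1 extensions
total linear extensions = 6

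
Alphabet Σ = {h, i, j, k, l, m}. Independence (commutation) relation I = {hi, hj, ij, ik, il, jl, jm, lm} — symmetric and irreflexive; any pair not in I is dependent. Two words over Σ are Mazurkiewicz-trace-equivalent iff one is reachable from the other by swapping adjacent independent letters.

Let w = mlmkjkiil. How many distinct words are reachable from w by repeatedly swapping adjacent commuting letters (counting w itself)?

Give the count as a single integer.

piece 0:m — minimal
piece 1:l — minimal
piece 2:m rests on {0:m}
piece 3:k rests on {1:l, 2:m}
piece 4:j rests on {3:k}
piece 5:k rests on {4:j}
piece 6:i rests on {2:m}
piece 7:i rests on {6:i}
piece 8:l rests on {5:k}
minimal pieces: {0:m, 1:l}
ways to finish when only these pieces remain (= sum over removing one remaining piece with nothing left below it):
  1 left: {7}→1  {8}→1
  2 left: {5,8}→1  {6,7}→1  {7,8}→2
  3 left: {4,5,8}→1  {5,7,8}→3  {6,7,8}→3
  4 left: {3,4,5,8}→1  {4,5,7,8}→4  {5,6,7,8}→6
  5 left: {1,3,4,5,8}→1  {3,4,5,7,8}→5  {4,5,6,7,8}→10
  6 left: {1,3,4,5,7,8}→6  {3,4,5,6,7,8}→15
  7 left: {1,3,4,5,6,7,8}→21  {2,3,4,5,6,7,8}→15
  placing 0:m first → 36 extensions
  placing 1:l first → 15 extensions
total linear extensions = 51

51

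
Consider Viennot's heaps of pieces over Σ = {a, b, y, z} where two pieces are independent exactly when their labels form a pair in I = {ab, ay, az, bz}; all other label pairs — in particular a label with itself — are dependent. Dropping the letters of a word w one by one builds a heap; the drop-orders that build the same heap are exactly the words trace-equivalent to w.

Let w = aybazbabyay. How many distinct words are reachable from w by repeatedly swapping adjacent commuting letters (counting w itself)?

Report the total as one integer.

drop 0:a onto floor
drop 1:y onto floor
drop 2:b onto {1:y}
drop 3:a onto {0:a}
drop 4:z onto {1:y}
drop 5:b onto {2:b}
drop 6:a onto {3:a}
drop 7:b onto {5:b}
drop 8:y onto {4:z, 7:b}
drop 9:a onto {6:a}
drop 10:y onto {8:y}
ground layer = {0:a, 1:y}
drop-orders for the pieces not yet dropped (sum over which currently-grounded one goes next):
  1 to go: {9} 1  {10} 1
  2 to go: {6,9} 1  {8,10} 1  {9,10} 2
  3 to go: {3,6,9} 1  {4,8,10} 1  {6,9,10} 3  {7,8,10} 1  {8,9,10} 3
  4 to go: {0,3,6,9} 1  {3,6,9,10} 4  {4,7,8,10} 2  {4,8,9,10} 4  {5,7,8,10} 1  {6,8,9,10} 6  {7,8,9,10} 4
  5 to go: {0,3,6,9,10} 5  {2,5,7,8,10} 1  {3,6,8,9,10} 10  {4,5,7,8,10} 3  {4,6,8,9,10} 10  {4,7,8,9,10} 10  {5,7,8,9,10} 5  {6,7,8,9,10} 10
  6 to go: {0,3,6,8,9,10} 15  {2,4,5,7,8,10} 4  {2,5,7,8,9,10} 6  {3,4,6,8,9,10} 20  {3,6,7,8,9,10} 20  {4,5,7,8,9,10} 18  {4,6,7,8,9,10} 30  {5,6,7,8,9,10} 15
  7 to go: {0,3,4,6,8,9,10} 35  {0,3,6,7,8,9,10} 35  {1,2,4,5,7,8,10} 4  {2,4,5,7,8,9,10} 28  {2,5,6,7,8,9,10} 21  {3,4,6,7,8,9,10} 70  {3,5,6,7,8,9,10} 35  {4,5,6,7,8,9,10} 63
  8 to go: {0,3,4,6,7,8,9,10} 140  {0,3,5,6,7,8,9,10} 70  {1,2,4,5,7,8,9,10} 32  {2,3,5,6,7,8,9,10} 56  {2,4,5,6,7,8,9,10} 112  {3,4,5,6,7,8,9,10} 168
  9 to go: {0,2,3,5,6,7,8,9,10} 126  {0,3,4,5,6,7,8,9,10} 378  {1,2,4,5,6,7,8,9,10} 144  {2,3,4,5,6,7,8,9,10} 336
  if 0:a drops first: 480 orders
  if 1:y drops first: 840 orders
heap linearizations: 1320

1320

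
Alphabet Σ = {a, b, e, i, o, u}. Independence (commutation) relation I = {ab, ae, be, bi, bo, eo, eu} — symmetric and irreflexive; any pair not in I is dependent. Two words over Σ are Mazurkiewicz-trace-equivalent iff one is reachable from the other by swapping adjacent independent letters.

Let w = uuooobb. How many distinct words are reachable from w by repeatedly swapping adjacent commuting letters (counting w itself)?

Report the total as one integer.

#0=u has no predecessor
#1=u depends on [0:u]
#2=o depends on [1:u]
#3=o depends on [2:o]
#4=o depends on [3:o]
#5=b depends on [1:u]
#6=b depends on [5:b]
sources: [0:u]
N(rest) = Σ N(rest − s) over sources s of rest; N(one piece) = 1:
  size 1 → [4]=1  [6]=1
  size 2 → [3,4]=1  [4,6]=2  [5,6]=1
  size 3 → [2,3,4]=1  [3,4,6]=3  [4,5,6]=3
  size 4 → [2,3,4,6]=4  [3,4,5,6]=6
  size 5 → [2,3,4,5,6]=10
  first=0(u) contributes 10

10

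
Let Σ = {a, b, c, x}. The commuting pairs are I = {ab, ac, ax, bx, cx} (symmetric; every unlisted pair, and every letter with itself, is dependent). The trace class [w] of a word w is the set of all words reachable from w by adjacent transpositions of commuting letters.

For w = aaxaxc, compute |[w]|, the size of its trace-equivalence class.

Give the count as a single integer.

0(a) covers ∅
1(a) covers 0:a
2(x) covers ∅
3(a) covers 1:a
4(x) covers 2:x
5(c) covers ∅
floor of heap: 0:a, 2:x, 5:c
completions by unplaced set U, small U first (add the entries for U minus each lowest piece of U):
  |U|=1: {3}:1  {4}:1  {5}:1
  |U|=2: {1,3}:1  {2,4}:1  {3,4}:2  {3,5}:2  {4,5}:2
  |U|=3: {0,1,3}:1  {1,3,4}:3  {1,3,5}:3  {2,3,4}:3  {2,4,5}:3  {3,4,5}:6
  |U|=4: {0,1,3,4}:4  {0,1,3,5}:4  {1,2,3,4}:6  {1,3,4,5}:12  {2,3,4,5}:12
  start at 0(a): 30
  start at 2(x): 20
  start at 5(c): 10
sum over floor = 60

60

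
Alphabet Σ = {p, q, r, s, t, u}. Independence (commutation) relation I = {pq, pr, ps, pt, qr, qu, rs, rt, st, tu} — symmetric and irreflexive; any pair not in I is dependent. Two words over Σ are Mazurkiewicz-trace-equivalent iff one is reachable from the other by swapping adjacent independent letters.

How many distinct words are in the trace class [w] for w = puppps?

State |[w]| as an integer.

drop 0:p onto floor
drop 1:u onto {0:p}
drop 2:p onto {1:u}
drop 3:p onto {2:p}
drop 4:p onto {3:p}
drop 5:s onto {1:u}
ground layer = {0:p}
drop-orders for the pieces not yet dropped (sum over which currently-grounded one goes next):
  1 to go: {4} 1  {5} 1
  2 to go: {3,4} 1  {4,5} 2
  3 to go: {2,3,4} 1  {3,4,5} 3
  4 to go: {2,3,4,5} 4
  if 0:p drops first: 4 orders

4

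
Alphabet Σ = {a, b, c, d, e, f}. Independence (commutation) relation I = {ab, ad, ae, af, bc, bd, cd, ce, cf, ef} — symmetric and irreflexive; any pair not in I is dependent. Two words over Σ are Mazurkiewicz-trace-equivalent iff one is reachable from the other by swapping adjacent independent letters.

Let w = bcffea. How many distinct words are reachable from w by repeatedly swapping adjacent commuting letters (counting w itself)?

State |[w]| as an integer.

#0=b has no predecessor
#1=c has no predecessor
#2=f depends on [0:b]
#3=f depends on [2:f]
#4=e depends on [0:b]
#5=a depends on [1:c]
sources: [0:b, 1:c]
N(rest) = Σ N(rest − s) over sources s of rest; N(one piece) = 1:
  size 1 → [3]=1  [4]=1  [5]=1
  size 2 → [1,5]=1  [2,3]=1  [3,4]=2  [3,5]=2  [4,5]=2
  size 3 → [1,3,5]=3  [1,4,5]=3  [2,3,4]=3  [2,3,5]=3  [3,4,5]=6
  size 4 → [0,2,3,4]=3  [1,2,3,5]=6  [1,3,4,5]=12  [2,3,4,5]=12
  first=0(b) contributes 30
  first=1(c) contributes 15
|[w]| = 45

45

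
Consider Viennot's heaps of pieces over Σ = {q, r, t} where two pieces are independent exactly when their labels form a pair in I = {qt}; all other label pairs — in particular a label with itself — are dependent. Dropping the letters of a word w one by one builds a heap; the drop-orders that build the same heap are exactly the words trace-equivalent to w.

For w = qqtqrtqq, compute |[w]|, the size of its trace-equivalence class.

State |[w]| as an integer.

12

#0=q has no predecessor
#1=q depends on [0:q]
#2=t has no predecessor
#3=q depends on [1:q]
#4=r depends on [2:t, 3:q]
#5=t depends on [4:r]
#6=q depends on [4:r]
#7=q depends on [6:q]
sources: [0:q, 2:t]
N(rest) = Σ N(rest − s) over sources s of rest; N(one piece) = 1:
  size 1 → [5]=1  [7]=1
  size 2 → [5,7]=2  [6,7]=1
  size 3 → [5,6,7]=3
  size 4 → [4,5,6,7]=3
  size 5 → [2,4,5,6,7]=3  [3,4,5,6,7]=3
  size 6 → [1,3,4,5,6,7]=3  [2,3,4,5,6,7]=6
  first=0(q) contributes 9
  first=2(t) contributes 3
|[w]| = 12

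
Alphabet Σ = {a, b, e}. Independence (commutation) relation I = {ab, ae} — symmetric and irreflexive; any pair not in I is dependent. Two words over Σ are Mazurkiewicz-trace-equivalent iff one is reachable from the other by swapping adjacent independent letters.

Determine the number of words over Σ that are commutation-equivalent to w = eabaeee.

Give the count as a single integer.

drop 0:e onto floor
drop 1:a onto floor
drop 2:b onto {0:e}
drop 3:a onto {1:a}
drop 4:e onto {2:b}
drop 5:e onto {4:e}
drop 6:e onto {5:e}
ground layer = {0:e, 1:a}
drop-orders for the pieces not yet dropped (sum over which currently-grounded one goes next):
  1 to go: {3} 1  {6} 1
  2 to go: {1,3} 1  {3,6} 2  {5,6} 1
  3 to go: {1,3,6} 3  {3,5,6} 3  {4,5,6} 1
  4 to go: {1,3,5,6} 6  {2,4,5,6} 1  {3,4,5,6} 4
  5 to go: {0,2,4,5,6} 1  {1,3,4,5,6} 10  {2,3,4,5,6} 5
  if 0:e drops first: 15 orders
  if 1:a drops first: 6 orders
heap linearizations: 21

21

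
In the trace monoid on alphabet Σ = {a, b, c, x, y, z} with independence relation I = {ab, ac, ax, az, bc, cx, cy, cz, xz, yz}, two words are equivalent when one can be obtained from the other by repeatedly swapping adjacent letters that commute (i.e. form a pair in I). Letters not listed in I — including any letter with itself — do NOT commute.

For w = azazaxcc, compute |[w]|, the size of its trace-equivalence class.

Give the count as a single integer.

1680

0(a) covers ∅
1(z) covers ∅
2(a) covers 0:a
3(z) covers 1:z
4(a) covers 2:a
5(x) covers ∅
6(c) covers ∅
7(c) covers 6:c
floor of heap: 0:a, 1:z, 5:x, 6:c
completions by unplaced set U, small U first (add the entries for U minus each lowest piece of U):
  |U|=1: {3}:1  {4}:1  {5}:1  {7}:1
  |U|=2: {1,3}:1  {2,4}:1  {3,4}:2  {3,5}:2  {3,7}:2  {4,5}:2  {4,7}:2  {5,7}:2  {6,7}:1
  |U|=3: {0,2,4}:1  {1,3,4}:3  {1,3,5}:3  {1,3,7}:3  {2,3,4}:3  {2,4,5}:3  {2,4,7}:3  {3,4,5}:6  {3,4,7}:6  {3,5,7}:6  {3,6,7}:3  {4,5,7}:6  {4,6,7}:3  {5,6,7}:3
  |U|=4: {0,2,3,4}:4  {0,2,4,5}:4  {0,2,4,7}:4  {1,2,3,4}:6  {1,3,4,5}:12  {1,3,4,7}:12  {1,3,5,7}:12  {1,3,6,7}:6  {2,3,4,5}:12  {2,3,4,7}:12  {2,4,5,7}:12  {2,4,6,7}:6  {3,4,5,7}:24  {3,4,6,7}:12  {3,5,6,7}:12  {4,5,6,7}:12
  |U|=5: {0,1,2,3,4}:10  {0,2,3,4,5}:20  {0,2,3,4,7}:20  {0,2,4,5,7}:20  {0,2,4,6,7}:10  {1,2,3,4,5}:30  {1,2,3,4,7}:30  {1,3,4,5,7}:60  {1,3,4,6,7}:30  {1,3,5,6,7}:30  {2,3,4,5,7}:60  {2,3,4,6,7}:30  {2,4,5,6,7}:30  {3,4,5,6,7}:60
  |U|=6: {0,1,2,3,4,5}:60  {0,1,2,3,4,7}:60  {0,2,3,4,5,7}:120  {0,2,3,4,6,7}:60  {0,2,4,5,6,7}:60  {1,2,3,4,5,7}:180  {1,2,3,4,6,7}:90  {1,3,4,5,6,7}:180  {2,3,4,5,6,7}:180
  start at 0(a): 630
  start at 1(z): 420
  start at 5(x): 210
  start at 6(c): 420
sum over floor = 1680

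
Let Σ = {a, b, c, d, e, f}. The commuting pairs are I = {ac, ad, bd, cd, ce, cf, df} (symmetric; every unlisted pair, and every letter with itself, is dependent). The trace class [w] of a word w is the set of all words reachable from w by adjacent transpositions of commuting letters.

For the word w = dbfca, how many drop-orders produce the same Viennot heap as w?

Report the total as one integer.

#0=d has no predecessor
#1=b has no predecessor
#2=f depends on [1:b]
#3=c depends on [1:b]
#4=a depends on [2:f]
sources: [0:d, 1:b]
N(rest) = Σ N(rest − s) over sources s of rest; N(one piece) = 1:
  size 1 → [0]=1  [3]=1  [4]=1
  size 2 → [0,3]=2  [0,4]=2  [2,4]=1  [3,4]=2
  size 3 → [0,2,4]=3  [0,3,4]=6  [2,3,4]=3
  first=0(d) contributes 3
  first=1(b) contributes 12
|[w]| = 15

15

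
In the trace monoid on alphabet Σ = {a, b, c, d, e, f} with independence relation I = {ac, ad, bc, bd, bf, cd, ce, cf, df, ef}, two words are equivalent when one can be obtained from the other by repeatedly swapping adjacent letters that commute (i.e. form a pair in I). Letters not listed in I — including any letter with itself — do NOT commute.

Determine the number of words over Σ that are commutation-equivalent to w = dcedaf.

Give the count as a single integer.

#0=d has no predecessor
#1=c has no predecessor
#2=e depends on [0:d]
#3=d depends on [2:e]
#4=a depends on [2:e]
#5=f depends on [4:a]
sources: [0:d, 1:c]
N(rest) = Σ N(rest − s) over sources s of rest; N(one piece) = 1:
  size 1 → [1]=1  [3]=1  [5]=1
  size 2 → [1,3]=2  [1,5]=2  [3,5]=2  [4,5]=1
  size 3 → [1,3,5]=6  [1,4,5]=3  [3,4,5]=3
  size 4 → [1,3,4,5]=12  [2,3,4,5]=3
  first=0(d) contributes 15
  first=1(c) contributes 3
|[w]| = 18

18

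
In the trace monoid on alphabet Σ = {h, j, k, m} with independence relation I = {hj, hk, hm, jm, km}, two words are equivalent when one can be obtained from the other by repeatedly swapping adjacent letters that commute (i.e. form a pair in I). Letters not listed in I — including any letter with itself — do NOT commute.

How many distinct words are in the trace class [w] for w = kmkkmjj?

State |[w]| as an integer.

drop 0:k onto floor
drop 1:m onto floor
drop 2:k onto {0:k}
drop 3:k onto {2:k}
drop 4:m onto {1:m}
drop 5:j onto {3:k}
drop 6:j onto {5:j}
ground layer = {0:k, 1:m}
drop-orders for the pieces not yet dropped (sum over which currently-grounded one goes next):
  1 to go: {4} 1  {6} 1
  2 to go: {1,4} 1  {4,6} 2  {5,6} 1
  3 to go: {1,4,6} 3  {3,5,6} 1  {4,5,6} 3
  4 to go: {1,4,5,6} 6  {2,3,5,6} 1  {3,4,5,6} 4
  5 to go: {0,2,3,5,6} 1  {1,3,4,5,6} 10  {2,3,4,5,6} 5
  if 0:k drops first: 15 orders
  if 1:m drops first: 6 orders
heap linearizations: 21

21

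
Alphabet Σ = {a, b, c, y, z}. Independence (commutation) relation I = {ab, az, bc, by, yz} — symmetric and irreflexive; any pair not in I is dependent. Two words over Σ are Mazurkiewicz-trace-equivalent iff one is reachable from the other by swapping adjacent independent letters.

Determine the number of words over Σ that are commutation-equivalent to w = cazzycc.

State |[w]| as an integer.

6

0(c) covers ∅
1(a) covers 0:c
2(z) covers 0:c
3(z) covers 2:z
4(y) covers 1:a
5(c) covers 3:z, 4:y
6(c) covers 5:c
floor of heap: 0:c
completions by unplaced set U, small U first (add the entries for U minus each lowest piece of U):
  |U|=1: {6}:1
  |U|=2: {5,6}:1
  |U|=3: {3,5,6}:1  {4,5,6}:1
  |U|=4: {1,4,5,6}:1  {2,3,5,6}:1  {3,4,5,6}:2
  |U|=5: {1,3,4,5,6}:3  {2,3,4,5,6}:3
  start at 0(c): 6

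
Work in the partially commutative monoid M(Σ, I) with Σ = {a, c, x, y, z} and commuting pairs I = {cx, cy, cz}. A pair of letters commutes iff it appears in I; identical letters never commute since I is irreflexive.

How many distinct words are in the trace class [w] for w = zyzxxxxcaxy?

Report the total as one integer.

piece 0:z — minimal
piece 1:y rests on {0:z}
piece 2:z rests on {1:y}
piece 3:x rests on {2:z}
piece 4:x rests on {3:x}
piece 5:x rests on {4:x}
piece 6:x rests on {5:x}
piece 7:c — minimal
piece 8:a rests on {6:x, 7:c}
piece 9:x rests on {8:a}
piece 10:y rests on {9:x}
minimal pieces: {0:z, 7:c}
ways to finish when only these pieces remain (= sum over removing one remaining piece with nothing left below it):
  1 left: {10}→1
  2 left: {9,10}→1
  3 left: {8,9,10}→1
  4 left: {6,8,9,10}→1  {7,8,9,10}→1
  5 left: {5,6,8,9,10}→1  {6,7,8,9,10}→2
  6 left: {4,5,6,8,9,10}→1  {5,6,7,8,9,10}→3
  7 left: {3,4,5,6,8,9,10}→1  {4,5,6,7,8,9,10}→4
  8 left: {2,3,4,5,6,8,9,10}→1  {3,4,5,6,7,8,9,10}→5
  9 left: {1,2,3,4,5,6,8,9,10}→1  {2,3,4,5,6,7,8,9,10}→6
  placing 0:z first → 7 extensions
  placing 7:c first → 1 extensions
total linear extensions = 8

8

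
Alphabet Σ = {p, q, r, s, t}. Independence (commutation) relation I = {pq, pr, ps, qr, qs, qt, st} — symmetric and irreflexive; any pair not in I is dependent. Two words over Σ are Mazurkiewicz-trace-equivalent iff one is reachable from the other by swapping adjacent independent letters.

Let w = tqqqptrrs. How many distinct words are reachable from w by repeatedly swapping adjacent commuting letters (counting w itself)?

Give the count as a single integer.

drop 0:t onto floor
drop 1:q onto floor
drop 2:q onto {1:q}
drop 3:q onto {2:q}
drop 4:p onto {0:t}
drop 5:t onto {4:p}
drop 6:r onto {5:t}
drop 7:r onto {6:r}
drop 8:s onto {7:r}
ground layer = {0:t, 1:q}
drop-orders for the pieces not yet dropped (sum over which currently-grounded one goes next):
  1 to go: {3} 1  {8} 1
  2 to go: {2,3} 1  {3,8} 2  {7,8} 1
  3 to go: {1,2,3} 1  {2,3,8} 3  {3,7,8} 3  {6,7,8} 1
  4 to go: {1,2,3,8} 4  {2,3,7,8} 6  {3,6,7,8} 4  {5,6,7,8} 1
  5 to go: {1,2,3,7,8} 10  {2,3,6,7,8} 10  {3,5,6,7,8} 5  {4,5,6,7,8} 1
  6 to go: {0,4,5,6,7,8} 1  {1,2,3,6,7,8} 20  {2,3,5,6,7,8} 15  {3,4,5,6,7,8} 6
  7 to go: {0,3,4,5,6,7,8} 7  {1,2,3,5,6,7,8} 35  {2,3,4,5,6,7,8} 21
  if 0:t drops first: 56 orders
  if 1:q drops first: 28 orders
heap linearizations: 84

84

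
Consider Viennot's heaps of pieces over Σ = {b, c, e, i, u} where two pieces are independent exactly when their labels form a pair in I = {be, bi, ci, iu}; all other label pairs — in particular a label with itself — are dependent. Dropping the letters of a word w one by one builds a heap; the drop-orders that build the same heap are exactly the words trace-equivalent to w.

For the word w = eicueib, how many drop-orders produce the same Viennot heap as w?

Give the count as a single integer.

0(e) covers ∅
1(i) covers 0:e
2(c) covers 0:e
3(u) covers 2:c
4(e) covers 1:i, 3:u
5(i) covers 4:e
6(b) covers 3:u
floor of heap: 0:e
completions by unplaced set U, small U first (add the entries for U minus each lowest piece of U):
  |U|=1: {5}:1  {6}:1
  |U|=2: {4,5}:1  {5,6}:2
  |U|=3: {1,4,5}:1  {4,5,6}:3
  |U|=4: {1,4,5,6}:4  {3,4,5,6}:3
  |U|=5: {1,3,4,5,6}:7  {2,3,4,5,6}:3
  start at 0(e): 10

10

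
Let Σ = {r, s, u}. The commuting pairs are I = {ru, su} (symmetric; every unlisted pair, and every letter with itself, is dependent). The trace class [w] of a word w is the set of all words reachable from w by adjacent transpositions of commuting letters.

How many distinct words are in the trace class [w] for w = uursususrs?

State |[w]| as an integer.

#0=u has no predecessor
#1=u depends on [0:u]
#2=r has no predecessor
#3=s depends on [2:r]
#4=u depends on [1:u]
#5=s depends on [3:s]
#6=u depends on [4:u]
#7=s depends on [5:s]
#8=r depends on [7:s]
#9=s depends on [8:r]
sources: [0:u, 2:r]
N(rest) = Σ N(rest − s) over sources s of rest; N(one piece) = 1:
  size 1 → [6]=1  [9]=1
  size 2 → [4,6]=1  [6,9]=2  [8,9]=1
  size 3 → [1,4,6]=1  [4,6,9]=3  [6,8,9]=3  [7,8,9]=1
  size 4 → [0,1,4,6]=1  [1,4,6,9]=4  [4,6,8,9]=6  [5,7,8,9]=1  [6,7,8,9]=4
  size 5 → [0,1,4,6,9]=5  [1,4,6,8,9]=10  [3,5,7,8,9]=1  [4,6,7,8,9]=10  [5,6,7,8,9]=5
  size 6 → [0,1,4,6,8,9]=15  [1,4,6,7,8,9]=20  [2,3,5,7,8,9]=1  [3,5,6,7,8,9]=6  [4,5,6,7,8,9]=15
  size 7 → [0,1,4,6,7,8,9]=35  [1,4,5,6,7,8,9]=35  [2,3,5,6,7,8,9]=7  [3,4,5,6,7,8,9]=21
  size 8 → [0,1,4,5,6,7,8,9]=70  [1,3,4,5,6,7,8,9]=56  [2,3,4,5,6,7,8,9]=28
  first=0(u) contributes 84
  first=2(r) contributes 126
|[w]| = 210

210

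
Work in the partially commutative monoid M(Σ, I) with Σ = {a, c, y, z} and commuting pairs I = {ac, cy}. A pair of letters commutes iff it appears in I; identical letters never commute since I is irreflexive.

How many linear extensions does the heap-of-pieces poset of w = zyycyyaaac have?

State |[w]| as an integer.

36

drop 0:z onto floor
drop 1:y onto {0:z}
drop 2:y onto {1:y}
drop 3:c onto {0:z}
drop 4:y onto {2:y}
drop 5:y onto {4:y}
drop 6:a onto {5:y}
drop 7:a onto {6:a}
drop 8:a onto {7:a}
drop 9:c onto {3:c}
ground layer = {0:z}
drop-orders for the pieces not yet dropped (sum over which currently-grounded one goes next):
  1 to go: {8} 1  {9} 1
  2 to go: {3,9} 1  {7,8} 1  {8,9} 2
  3 to go: {3,8,9} 3  {6,7,8} 1  {7,8,9} 3
  4 to go: {3,7,8,9} 6  {5,6,7,8} 1  {6,7,8,9} 4
  5 to go: {3,6,7,8,9} 10  {4,5,6,7,8} 1  {5,6,7,8,9} 5
  6 to go: {2,4,5,6,7,8} 1  {3,5,6,7,8,9} 15  {4,5,6,7,8,9} 6
  7 to go: {1,2,4,5,6,7,8} 1  {2,4,5,6,7,8,9} 7  {3,4,5,6,7,8,9} 21
  8 to go: {1,2,4,5,6,7,8,9} 8  {2,3,4,5,6,7,8,9} 28
  if 0:z drops first: 36 orders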